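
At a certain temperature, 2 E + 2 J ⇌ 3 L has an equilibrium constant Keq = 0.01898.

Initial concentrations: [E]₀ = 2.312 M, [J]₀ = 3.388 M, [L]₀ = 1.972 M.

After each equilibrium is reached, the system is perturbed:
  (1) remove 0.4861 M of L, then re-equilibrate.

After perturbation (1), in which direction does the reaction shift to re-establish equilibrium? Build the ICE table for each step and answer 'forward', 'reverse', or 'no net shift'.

Direction: forward

Q₀ = 0.125 vs Keq = 0.01898 ⇒ Q>K, reverse
Step 1:
                  E         J         L
  I           2.312     3.388     1.972
  C          0.4548    0.4548   -0.6822
  E           2.767     3.843      1.29
  solve Keq expr → x = -0.2274; check Q = 0.01898
Then remove 0.4861 M of L.
Step 2:
                  E         J         L
  I           2.767     3.843    0.8037
  C         -0.2397   -0.2397    0.3595
  E           2.527     3.603     1.163
  solve Keq expr → x = 0.1198; check Q = 0.01898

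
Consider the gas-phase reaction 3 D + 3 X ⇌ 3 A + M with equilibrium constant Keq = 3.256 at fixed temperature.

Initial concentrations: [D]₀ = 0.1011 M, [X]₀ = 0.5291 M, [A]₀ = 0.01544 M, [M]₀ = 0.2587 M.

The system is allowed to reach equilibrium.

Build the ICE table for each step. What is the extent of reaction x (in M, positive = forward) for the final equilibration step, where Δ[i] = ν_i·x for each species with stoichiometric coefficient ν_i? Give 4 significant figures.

x = 0.01523 M

Q₀ = 0.006221 vs Keq = 3.256 ⇒ Q<K, forward
Step 1:
                    D           X           A           M
  Initial      0.1011      0.5291     0.01544      0.2587
  Change     -0.04569    -0.04569     0.04569     0.01523
  Equil       0.05541      0.4834     0.06113      0.2739
  solve Keq expr → x = 0.01523; check Q = 3.256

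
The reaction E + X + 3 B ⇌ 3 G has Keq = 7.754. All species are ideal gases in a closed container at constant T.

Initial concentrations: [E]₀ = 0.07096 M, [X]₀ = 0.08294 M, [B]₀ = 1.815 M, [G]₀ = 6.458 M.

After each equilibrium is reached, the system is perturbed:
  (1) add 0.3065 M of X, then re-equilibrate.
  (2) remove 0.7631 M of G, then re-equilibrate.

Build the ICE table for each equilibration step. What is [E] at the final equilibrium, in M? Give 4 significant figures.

[E]_eq = 0.4877 M

Q₀ = 7654 vs Keq = 7.754 ⇒ Q>K, reverse
Step 1:
                  E         X         B         G
  Initial   0.07096   0.08294     1.815     6.458
  Change     0.5329    0.5329     1.599    -1.599
  Equil      0.6039    0.6159     3.414     4.859
  solve Keq expr → x = -0.5329; check Q = 7.754
Then add 0.3065 M of X.
Step 2:
                  E         X         B         G
  Initial    0.6039    0.9224     3.414     4.859
  Change   -0.05475  -0.05475   -0.1643    0.1643
  Equil      0.5491    0.8676      3.25     5.023
  solve Keq expr → x = 0.05475; check Q = 7.754
Then remove 0.7631 M of G.
Step 3:
                  E         X         B         G
  Initial    0.5491    0.8676      3.25      4.26
  Change   -0.06143  -0.06143   -0.1843    0.1843
  Equil      0.4877    0.8062     3.065     4.445
  solve Keq expr → x = 0.06143; check Q = 7.754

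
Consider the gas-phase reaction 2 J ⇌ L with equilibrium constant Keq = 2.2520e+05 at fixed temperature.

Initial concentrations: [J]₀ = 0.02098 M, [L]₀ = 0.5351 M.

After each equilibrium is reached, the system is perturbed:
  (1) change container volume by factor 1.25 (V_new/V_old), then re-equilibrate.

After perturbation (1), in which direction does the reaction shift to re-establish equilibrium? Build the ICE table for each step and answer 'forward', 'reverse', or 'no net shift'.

Direction: reverse

Q₀ = 1216 vs Keq = 2.2520e+05 ⇒ Q<K, forward
Step 1:
                   J          L
  Initial    0.02098     0.5351
  Change    -0.01942   0.009712
  Equil     0.001555     0.5448
  solve Keq expr → x = 0.009712; check Q = 2.2520e+05
Then change container volume by factor 1.25 (V_new/V_old).
Step 2:
                   J          L
  Initial   0.001244     0.4358
  Change  1.4675e-04 -7.3377e-05
  Equil     0.001391     0.4358
  solve Keq expr → x = -7.3377e-05; check Q = 2.2520e+05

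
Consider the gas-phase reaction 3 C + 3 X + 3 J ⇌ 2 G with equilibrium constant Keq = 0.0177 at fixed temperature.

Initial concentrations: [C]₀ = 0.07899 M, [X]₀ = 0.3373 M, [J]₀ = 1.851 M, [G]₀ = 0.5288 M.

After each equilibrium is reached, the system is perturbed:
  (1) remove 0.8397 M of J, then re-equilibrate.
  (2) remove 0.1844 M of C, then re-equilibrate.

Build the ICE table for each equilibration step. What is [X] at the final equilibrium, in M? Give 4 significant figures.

Q₀ = 2331 vs Keq = 0.0177 ⇒ Q>K, reverse
Step 1:
                   C          X          J          G
  I          0.07899     0.3373      1.851     0.5288
  C           0.5222     0.5222     0.5222    -0.3481
  E           0.6012     0.8595      2.373     0.1807
  solve Keq expr → x = -0.1741; check Q = 0.0177
Then remove 0.8397 M of J.
Step 2:
                   C          X          J          G
  I           0.6012     0.8595      1.534     0.1807
  C          0.07068    0.07068    0.07068   -0.04712
  E           0.6719     0.9302      1.604     0.1335
  solve Keq expr → x = -0.02356; check Q = 0.0177
Then remove 0.1844 M of C.
Step 3:
                   C          X          J          G
  I           0.4875     0.9302      1.604     0.1335
  C          0.04346    0.04346    0.04346   -0.02897
  E           0.5309     0.9736      1.648     0.1046
  solve Keq expr → x = -0.01449; check Q = 0.0177

[X]_eq = 0.9736 M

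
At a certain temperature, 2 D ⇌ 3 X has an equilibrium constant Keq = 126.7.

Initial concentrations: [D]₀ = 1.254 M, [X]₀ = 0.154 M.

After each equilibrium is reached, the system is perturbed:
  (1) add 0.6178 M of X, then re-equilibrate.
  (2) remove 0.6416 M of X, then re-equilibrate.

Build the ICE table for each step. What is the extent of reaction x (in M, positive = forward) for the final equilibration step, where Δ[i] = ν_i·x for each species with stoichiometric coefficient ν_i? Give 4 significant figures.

Q₀ = 0.002323 vs Keq = 126.7 ⇒ Q<K, forward
Step 1:
                   D          X
  init         1.254      0.154
  Δ           -1.052      1.577
  eq          0.2024      1.731
  solve Keq expr → x = 0.5258; check Q = 126.7
Then add 0.6178 M of X.
Step 2:
                   D          X
  init        0.2024      2.349
  Δ          0.09024    -0.1354
  eq          0.2926      2.214
  solve Keq expr → x = -0.04512; check Q = 126.7
Then remove 0.6416 M of X.
Step 3:
                   D          X
  init        0.2926      1.572
  Δ         -0.09354     0.1403
  eq          0.1991      1.713
  solve Keq expr → x = 0.04677; check Q = 126.7

x = 0.04677 M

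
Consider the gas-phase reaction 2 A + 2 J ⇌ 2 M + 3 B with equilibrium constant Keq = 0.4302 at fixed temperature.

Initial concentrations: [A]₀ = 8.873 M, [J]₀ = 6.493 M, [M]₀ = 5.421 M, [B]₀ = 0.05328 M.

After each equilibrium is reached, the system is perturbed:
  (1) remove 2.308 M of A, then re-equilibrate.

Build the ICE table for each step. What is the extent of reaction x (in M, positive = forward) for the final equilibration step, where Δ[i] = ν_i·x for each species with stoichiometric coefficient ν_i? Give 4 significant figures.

Q₀ = 1.3391e-06 vs Keq = 0.4302 ⇒ Q<K, forward
Step 1:
                  A         J         M         B
  I           8.873     6.493     5.421   0.05328
  C          -1.499    -1.499     1.499     2.248
  E           7.374     4.994      6.92     2.301
  solve Keq expr → x = 0.7493; check Q = 0.4302
Then remove 2.308 M of A.
Step 2:
                  A         J         M         B
  I           5.066     4.994      6.92     2.301
  C          0.2351    0.2351   -0.2351   -0.3526
  E           5.301     5.229     6.685     1.949
  solve Keq expr → x = -0.1175; check Q = 0.4302

x = -0.1175 M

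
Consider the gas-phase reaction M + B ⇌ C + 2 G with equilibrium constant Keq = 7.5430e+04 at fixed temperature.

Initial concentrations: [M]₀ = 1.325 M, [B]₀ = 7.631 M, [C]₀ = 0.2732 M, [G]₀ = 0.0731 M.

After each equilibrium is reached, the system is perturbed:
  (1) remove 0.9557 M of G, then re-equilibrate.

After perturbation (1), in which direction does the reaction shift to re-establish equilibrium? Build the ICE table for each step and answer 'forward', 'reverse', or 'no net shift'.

Q₀ = 1.4438e-04 vs Keq = 7.5430e+04 ⇒ Q<K, forward
Step 1:
                  M         B         C         G
  Initial     1.325     7.631    0.2732    0.0731
  Change     -1.325    -1.325     1.325      2.65
  Equil   2.4914e-05     6.306     1.598     2.723
  solve Keq expr → x = 1.325; check Q = 7.5430e+04
Then remove 0.9557 M of G.
Step 2:
                  M         B         C         G
  Initial 2.4914e-05     6.306     1.598     1.767
  Change  -1.4418e-05 -1.4418e-05 1.4418e-05 2.8837e-05
  Equil   1.0495e-05     6.306     1.598     1.767
  solve Keq expr → x = 1.4418e-05; check Q = 7.5430e+04

Direction: forward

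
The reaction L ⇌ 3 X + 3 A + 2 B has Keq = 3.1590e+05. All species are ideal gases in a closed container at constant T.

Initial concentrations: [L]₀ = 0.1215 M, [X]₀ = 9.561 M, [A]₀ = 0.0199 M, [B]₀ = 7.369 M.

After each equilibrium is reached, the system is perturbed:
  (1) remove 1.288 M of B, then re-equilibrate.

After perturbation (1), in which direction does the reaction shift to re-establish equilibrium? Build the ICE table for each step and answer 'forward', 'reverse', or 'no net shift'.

Direction: forward

Q₀ = 3.078 vs Keq = 3.1590e+05 ⇒ Q<K, forward
Step 1:
                  L         X         A         B
  I          0.1215     9.561    0.0199     7.369
  C         -0.1133    0.3398    0.3398    0.2265
  E        0.008246     9.901    0.3597     7.596
  solve Keq expr → x = 0.1133; check Q = 3.1590e+05
Then remove 1.288 M of B.
Step 2:
                  L         X         A         B
  I        0.008246     9.901    0.3597     6.308
  C       -0.002218  0.006653  0.006653  0.004435
  E        0.006029     9.907    0.3663     6.312
  solve Keq expr → x = 0.002218; check Q = 3.1590e+05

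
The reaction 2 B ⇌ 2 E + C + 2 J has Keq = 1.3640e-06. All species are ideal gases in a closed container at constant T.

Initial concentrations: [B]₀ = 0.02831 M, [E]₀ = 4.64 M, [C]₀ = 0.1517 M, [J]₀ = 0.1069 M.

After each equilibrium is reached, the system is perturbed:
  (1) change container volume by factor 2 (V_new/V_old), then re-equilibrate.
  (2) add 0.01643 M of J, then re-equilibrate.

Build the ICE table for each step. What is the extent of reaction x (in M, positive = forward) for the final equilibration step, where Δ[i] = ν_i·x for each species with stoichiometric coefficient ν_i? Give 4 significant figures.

Q₀ = 46.57 vs Keq = 1.3640e-06 ⇒ Q>K, reverse
Step 1:
                    B           E           C           J
  I           0.02831        4.64      0.1517      0.1069
  C            0.1068     -0.1068    -0.05339     -0.1068
  E            0.1351       4.533     0.09831  1.1101e-04
  solve Keq expr → x = -0.05339; check Q = 1.3640e-06
Then change container volume by factor 2 (V_new/V_old).
Step 2:
                    B           E           C           J
  I           0.06755       2.267     0.04915  5.5505e-05
  C       -1.0116e-04  1.0116e-04  5.0582e-05  1.0116e-04
  E           0.06745       2.267      0.0492  1.5667e-04
  solve Keq expr → x = 5.0582e-05; check Q = 1.3640e-06
Then add 0.01643 M of J.
Step 3:
                    B           E           C           J
  I           0.06745       2.267      0.0492     0.01659
  C           0.01637    -0.01637   -0.008186    -0.01637
  E           0.08382        2.25     0.04102  2.1480e-04
  solve Keq expr → x = -0.008186; check Q = 1.3640e-06

x = -0.008186 M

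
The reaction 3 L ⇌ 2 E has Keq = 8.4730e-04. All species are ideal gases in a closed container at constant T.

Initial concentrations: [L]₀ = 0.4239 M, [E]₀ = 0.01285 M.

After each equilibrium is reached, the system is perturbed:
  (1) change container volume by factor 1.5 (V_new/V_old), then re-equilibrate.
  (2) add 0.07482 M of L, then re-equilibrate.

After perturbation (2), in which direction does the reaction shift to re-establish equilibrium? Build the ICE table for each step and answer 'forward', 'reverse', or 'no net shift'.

Q₀ = 0.002168 vs Keq = 8.4730e-04 ⇒ Q>K, reverse
Step 1:
                  L         E
  init       0.4239   0.01285
  Δ        0.006928 -0.004619
  eq         0.4308  0.008231
  solve Keq expr → x = -0.002309; check Q = 8.4730e-04
Then change container volume by factor 1.5 (V_new/V_old).
Step 2:
                  L         E
  init       0.2872  0.005488
  Δ        0.001459 -9.7281e-04
  eq         0.2887  0.004515
  solve Keq expr → x = -4.8640e-04; check Q = 8.4730e-04
Then add 0.07482 M of L.
Step 3:
                  L         E
  init       0.3635  0.004515
  Δ       -0.002691  0.001794
  eq         0.3608  0.006309
  solve Keq expr → x = 8.9689e-04; check Q = 8.4730e-04

Direction: forward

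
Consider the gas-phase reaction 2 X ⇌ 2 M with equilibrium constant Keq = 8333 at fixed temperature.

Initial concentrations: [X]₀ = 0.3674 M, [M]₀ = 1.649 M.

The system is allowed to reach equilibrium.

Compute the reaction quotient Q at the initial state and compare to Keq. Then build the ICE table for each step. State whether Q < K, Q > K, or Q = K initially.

Q₀ = 20.14 vs Keq = 8333 ⇒ Q<K, forward
Step 1:
                   X          M
  I           0.3674      1.649
  C          -0.3456     0.3456
  E          0.02185      1.995
  solve Keq expr → x = 0.1728; check Q = 8333

Q₀ = 20.14; Q < K (proceeds forward)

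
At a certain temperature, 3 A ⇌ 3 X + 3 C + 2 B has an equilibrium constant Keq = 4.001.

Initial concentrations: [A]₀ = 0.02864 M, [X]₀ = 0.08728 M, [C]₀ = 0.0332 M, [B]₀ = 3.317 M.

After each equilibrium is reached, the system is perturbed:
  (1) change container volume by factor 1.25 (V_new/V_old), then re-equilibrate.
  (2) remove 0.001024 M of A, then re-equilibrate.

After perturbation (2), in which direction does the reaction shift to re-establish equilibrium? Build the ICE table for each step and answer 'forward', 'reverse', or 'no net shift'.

Direction: reverse

Q₀ = 0.0114 vs Keq = 4.001 ⇒ Q<K, forward
Step 1:
                   A          X          C          B
  I          0.02864    0.08728     0.0332      3.317
  C         -0.02051    0.02051    0.02051    0.01367
  E         0.008133     0.1078    0.05371      3.331
  solve Keq expr → x = 0.006836; check Q = 4.001
Then change container volume by factor 1.25 (V_new/V_old).
Step 2:
                   A          X          C          B
  I         0.006506    0.08623    0.04297      2.665
  C        -0.001743   0.001743   0.001743   0.001162
  E         0.004763    0.08797    0.04471      2.666
  solve Keq expr → x = 5.8100e-04; check Q = 4.001
Then remove 0.001024 M of A.
Step 3:
                   A          X          C          B
  I         0.003739    0.08797    0.04471      2.666
  C       8.8247e-04 -8.8247e-04 -8.8247e-04 -5.8831e-04
  E         0.004622    0.08709    0.04383      2.665
  solve Keq expr → x = -2.9416e-04; check Q = 4.001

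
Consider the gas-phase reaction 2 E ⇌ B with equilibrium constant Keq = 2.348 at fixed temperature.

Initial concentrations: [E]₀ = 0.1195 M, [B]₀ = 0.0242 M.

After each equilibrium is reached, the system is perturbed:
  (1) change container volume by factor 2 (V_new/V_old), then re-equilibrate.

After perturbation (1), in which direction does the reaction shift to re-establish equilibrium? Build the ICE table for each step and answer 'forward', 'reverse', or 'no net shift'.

Direction: reverse

Q₀ = 1.695 vs Keq = 2.348 ⇒ Q<K, forward
Step 1:
                  E         B
  init       0.1195    0.0242
  Δ        -0.00897  0.004485
  eq         0.1105   0.02869
  solve Keq expr → x = 0.004485; check Q = 2.348
Then change container volume by factor 2 (V_new/V_old).
Step 2:
                  E         B
  init      0.05526   0.01434
  Δ        0.009181 -0.004591
  eq        0.06445  0.009752
  solve Keq expr → x = -0.004591; check Q = 2.348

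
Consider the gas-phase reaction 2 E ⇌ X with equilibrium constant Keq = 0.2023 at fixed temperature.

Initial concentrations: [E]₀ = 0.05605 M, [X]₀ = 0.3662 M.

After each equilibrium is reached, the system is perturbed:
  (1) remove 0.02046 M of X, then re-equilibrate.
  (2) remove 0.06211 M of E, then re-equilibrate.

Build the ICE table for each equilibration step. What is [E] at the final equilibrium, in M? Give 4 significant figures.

[E]_eq = 0.559 M

Q₀ = 116.6 vs Keq = 0.2023 ⇒ Q>K, reverse
Step 1:
                    E           X
  Initial     0.05605      0.3662
  Change       0.5725     -0.2863
  Equil        0.6286     0.07993
  solve Keq expr → x = -0.2863; check Q = 0.2023
Then remove 0.02046 M of X.
Step 2:
                    E           X
  Initial      0.6286     0.05947
  Change     -0.02732     0.01366
  Equil        0.6013     0.07313
  solve Keq expr → x = 0.01366; check Q = 0.2023
Then remove 0.06211 M of E.
Step 3:
                    E           X
  Initial      0.5392     0.07313
  Change      0.01984   -0.009921
  Equil         0.559     0.06321
  solve Keq expr → x = -0.009921; check Q = 0.2023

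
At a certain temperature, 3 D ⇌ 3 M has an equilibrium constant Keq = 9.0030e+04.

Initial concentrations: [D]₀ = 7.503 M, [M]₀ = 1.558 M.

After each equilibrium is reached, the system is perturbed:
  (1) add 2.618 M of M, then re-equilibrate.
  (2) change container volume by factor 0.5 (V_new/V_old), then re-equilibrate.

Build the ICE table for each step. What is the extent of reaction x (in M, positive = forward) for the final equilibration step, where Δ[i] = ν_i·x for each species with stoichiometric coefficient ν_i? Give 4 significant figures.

x = 0 M

Q₀ = 0.008954 vs Keq = 9.0030e+04 ⇒ Q<K, forward
Step 1:
                    D           M
  Initial       7.503       1.558
  Change       -7.305       7.305
  Equil        0.1978       8.863
  solve Keq expr → x = 2.435; check Q = 9.0030e+04
Then add 2.618 M of M.
Step 2:
                    D           M
  Initial      0.1978       11.48
  Change      0.05714    -0.05714
  Equil        0.2549       11.42
  solve Keq expr → x = -0.01905; check Q = 9.0030e+04
Then change container volume by factor 0.5 (V_new/V_old).
Step 3:
                    D           M
  Initial      0.5098       22.85
  Change            0           0
  Equil        0.5098       22.85
  solve Keq expr → x = 0; check Q = 9.0030e+04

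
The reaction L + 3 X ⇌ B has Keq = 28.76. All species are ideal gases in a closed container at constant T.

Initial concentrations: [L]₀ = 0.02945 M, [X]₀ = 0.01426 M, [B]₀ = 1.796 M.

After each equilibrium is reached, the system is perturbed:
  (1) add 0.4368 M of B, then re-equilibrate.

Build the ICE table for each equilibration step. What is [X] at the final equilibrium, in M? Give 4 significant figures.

[X]_eq = 0.6595 M

Q₀ = 2.1031e+07 vs Keq = 28.76 ⇒ Q>K, reverse
Step 1:
                  L         X         B
  I         0.02945   0.01426     1.796
  C          0.2022    0.6065   -0.2022
  E          0.2316    0.6208     1.594
  solve Keq expr → x = -0.2022; check Q = 28.76
Then add 0.4368 M of B.
Step 2:
                  L         X         B
  I          0.2316    0.6208     2.031
  C         0.01291   0.03874  -0.01291
  E          0.2445    0.6595     2.018
  solve Keq expr → x = -0.01291; check Q = 28.76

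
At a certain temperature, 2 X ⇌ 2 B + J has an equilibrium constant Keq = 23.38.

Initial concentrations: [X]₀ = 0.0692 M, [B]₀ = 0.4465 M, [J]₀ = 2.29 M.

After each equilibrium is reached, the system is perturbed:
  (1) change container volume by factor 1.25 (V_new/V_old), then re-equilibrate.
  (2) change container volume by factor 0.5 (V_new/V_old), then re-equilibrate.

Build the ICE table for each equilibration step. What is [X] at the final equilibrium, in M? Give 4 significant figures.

[X]_eq = 0.2326 M

Q₀ = 95.34 vs Keq = 23.38 ⇒ Q>K, reverse
Step 1:
                   X          B          J
  I           0.0692     0.4465       2.29
  C          0.05318   -0.05318   -0.02659
  E           0.1224     0.3933      2.263
  solve Keq expr → x = -0.02659; check Q = 23.38
Then change container volume by factor 1.25 (V_new/V_old).
Step 2:
                   X          B          J
  I           0.0979     0.3147      1.811
  C        -0.008008   0.008008   0.004004
  E           0.0899     0.3227      1.815
  solve Keq expr → x = 0.004004; check Q = 23.38
Then change container volume by factor 0.5 (V_new/V_old).
Step 3:
                   X          B          J
  I           0.1798     0.6453      3.629
  C          0.05281   -0.05281   -0.02641
  E           0.2326     0.5925      3.603
  solve Keq expr → x = -0.02641; check Q = 23.38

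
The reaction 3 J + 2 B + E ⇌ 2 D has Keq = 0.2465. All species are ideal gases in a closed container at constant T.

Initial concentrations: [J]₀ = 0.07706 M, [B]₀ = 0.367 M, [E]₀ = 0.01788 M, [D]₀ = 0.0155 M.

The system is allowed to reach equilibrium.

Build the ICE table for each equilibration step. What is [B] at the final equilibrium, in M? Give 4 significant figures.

[B]_eq = 0.3816 M

Q₀ = 218 vs Keq = 0.2465 ⇒ Q>K, reverse
Step 1:
                    J           B           E           D
  I           0.07706       0.367     0.01788      0.0155
  C           0.02185     0.01457    0.007283    -0.01457
  E           0.09891      0.3816     0.02516  9.3476e-04
  solve Keq expr → x = -0.007283; check Q = 0.2465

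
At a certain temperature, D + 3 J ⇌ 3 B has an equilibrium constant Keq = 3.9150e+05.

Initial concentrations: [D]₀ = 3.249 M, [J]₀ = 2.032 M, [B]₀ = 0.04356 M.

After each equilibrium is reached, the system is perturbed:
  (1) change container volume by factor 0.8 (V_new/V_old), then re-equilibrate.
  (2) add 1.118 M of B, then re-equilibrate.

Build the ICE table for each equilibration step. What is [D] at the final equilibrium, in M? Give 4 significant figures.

Q₀ = 3.0321e-06 vs Keq = 3.9150e+05 ⇒ Q<K, forward
Step 1:
                    D           J           B
  I             3.249       2.032     0.04356
  C           -0.6705      -2.012       2.012
  E             2.578     0.02049       2.055
  solve Keq expr → x = 0.6705; check Q = 3.9150e+05
Then change container volume by factor 0.8 (V_new/V_old).
Step 2:
                    D           J           B
  I             3.223     0.02561       2.569
  C       -6.0577e-04   -0.001817    0.001817
  E             3.223     0.02379       2.571
  solve Keq expr → x = 6.0577e-04; check Q = 3.9150e+05
Then add 1.118 M of B.
Step 3:
                    D           J           B
  I             3.223     0.02379       3.689
  C          0.003413     0.01024    -0.01024
  E             3.226     0.03403       3.678
  solve Keq expr → x = -0.003413; check Q = 3.9150e+05

[D]_eq = 3.226 M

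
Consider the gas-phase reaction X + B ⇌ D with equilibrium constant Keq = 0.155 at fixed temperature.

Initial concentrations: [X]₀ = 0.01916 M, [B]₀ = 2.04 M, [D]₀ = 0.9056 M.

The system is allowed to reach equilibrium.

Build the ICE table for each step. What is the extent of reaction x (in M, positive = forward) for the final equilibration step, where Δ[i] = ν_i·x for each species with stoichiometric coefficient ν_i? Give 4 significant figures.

x = -0.6346 M

Q₀ = 23.17 vs Keq = 0.155 ⇒ Q>K, reverse
Step 1:
                    X           B           D
  I           0.01916        2.04      0.9056
  C            0.6346      0.6346     -0.6346
  E            0.6537       2.675       0.271
  solve Keq expr → x = -0.6346; check Q = 0.155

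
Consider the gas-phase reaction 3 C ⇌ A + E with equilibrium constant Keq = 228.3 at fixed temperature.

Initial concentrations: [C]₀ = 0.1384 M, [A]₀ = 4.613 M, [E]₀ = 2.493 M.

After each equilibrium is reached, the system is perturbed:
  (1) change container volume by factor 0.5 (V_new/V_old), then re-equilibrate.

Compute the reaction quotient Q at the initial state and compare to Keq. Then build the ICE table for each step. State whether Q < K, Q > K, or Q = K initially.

Q₀ = 4338 vs Keq = 228.3 ⇒ Q>K, reverse
Step 1:
                   C          A          E
  I           0.1384      4.613      2.493
  C           0.2252   -0.07506   -0.07506
  E           0.3636      4.538      2.418
  solve Keq expr → x = -0.07506; check Q = 228.3
Then change container volume by factor 0.5 (V_new/V_old).
Step 2:
                   C          A          E
  I           0.7272      9.076      4.836
  C           -0.147    0.04901    0.04901
  E           0.5801      9.125      4.885
  solve Keq expr → x = 0.04901; check Q = 228.3

Q₀ = 4338; Q > K (proceeds reverse)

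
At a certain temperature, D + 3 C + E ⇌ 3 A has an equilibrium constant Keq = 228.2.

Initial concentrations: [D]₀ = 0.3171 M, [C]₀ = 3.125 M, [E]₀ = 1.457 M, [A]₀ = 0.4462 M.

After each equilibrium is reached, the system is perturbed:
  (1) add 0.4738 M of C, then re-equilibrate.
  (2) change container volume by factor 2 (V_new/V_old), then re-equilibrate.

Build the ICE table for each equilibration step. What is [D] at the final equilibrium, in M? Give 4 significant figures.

Q₀ = 0.006301 vs Keq = 228.2 ⇒ Q<K, forward
Step 1:
                   D          C          E          A
  I           0.3171      3.125      1.457     0.4462
  C          -0.3161    -0.9483    -0.3161     0.9483
  E          0.00101      2.177      1.141      1.394
  solve Keq expr → x = 0.3161; check Q = 228.2
Then add 0.4738 M of C.
Step 2:
                   D          C          E          A
  I          0.00101      2.651      1.141      1.394
  C       -4.4781e-04  -0.001343 -4.4781e-04   0.001343
  E       5.6202e-04      2.649       1.14      1.396
  solve Keq expr → x = 4.4781e-04; check Q = 228.2
Then change container volume by factor 2 (V_new/V_old).
Step 3:
                   D          C          E          A
  I       2.8101e-04      1.325     0.5702     0.6979
  C       8.2334e-04    0.00247 8.2334e-04   -0.00247
  E         0.001104      1.327     0.5711     0.6954
  solve Keq expr → x = -8.2334e-04; check Q = 228.2

[D]_eq = 0.001104 M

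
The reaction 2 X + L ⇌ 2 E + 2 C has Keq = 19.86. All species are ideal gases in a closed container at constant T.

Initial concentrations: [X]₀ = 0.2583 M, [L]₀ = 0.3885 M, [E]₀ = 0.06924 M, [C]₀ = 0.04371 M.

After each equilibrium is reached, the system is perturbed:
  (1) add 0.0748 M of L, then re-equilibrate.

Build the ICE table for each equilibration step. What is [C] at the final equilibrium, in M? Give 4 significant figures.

Q₀ = 3.5338e-04 vs Keq = 19.86 ⇒ Q<K, forward
Step 1:
                   X          L          E          C
  I           0.2583     0.3885    0.06924    0.04371
  C          -0.2246    -0.1123     0.2246     0.2246
  E          0.03367     0.2762     0.2939     0.2683
  solve Keq expr → x = 0.1123; check Q = 19.86
Then add 0.0748 M of L.
Step 2:
                   X          L          E          C
  I          0.03367      0.351     0.2939     0.2683
  C        -0.003077  -0.001538   0.003077   0.003077
  E          0.03059     0.3494     0.2969     0.2714
  solve Keq expr → x = 0.001538; check Q = 19.86

[C]_eq = 0.2714 M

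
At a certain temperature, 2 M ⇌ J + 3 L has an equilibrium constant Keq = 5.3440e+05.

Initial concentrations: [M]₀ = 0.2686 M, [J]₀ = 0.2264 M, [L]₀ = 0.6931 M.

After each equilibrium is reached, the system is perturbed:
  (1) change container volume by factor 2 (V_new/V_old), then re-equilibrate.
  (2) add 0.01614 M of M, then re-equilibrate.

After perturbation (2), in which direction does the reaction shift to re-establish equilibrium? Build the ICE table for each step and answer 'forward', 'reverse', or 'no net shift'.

Direction: forward

Q₀ = 1.045 vs Keq = 5.3440e+05 ⇒ Q<K, forward
Step 1:
                    M           J           L
  init         0.2686      0.2264      0.6931
  Δ           -0.2677      0.1338      0.4015
  eq       9.4023e-04      0.3602       1.095
  solve Keq expr → x = 0.1338; check Q = 5.3440e+05
Then change container volume by factor 2 (V_new/V_old).
Step 2:
                    M           J           L
  init     4.7011e-04      0.1801      0.5473
  Δ       -2.3475e-04  1.1738e-04  3.5213e-04
  eq       2.3536e-04      0.1802      0.5476
  solve Keq expr → x = 1.1738e-04; check Q = 5.3440e+05
Then add 0.01614 M of M.
Step 3:
                    M           J           L
  init        0.01638      0.1802      0.5476
  Δ          -0.01612    0.008059     0.02418
  eq       2.5667e-04      0.1883      0.5718
  solve Keq expr → x = 0.008059; check Q = 5.3440e+05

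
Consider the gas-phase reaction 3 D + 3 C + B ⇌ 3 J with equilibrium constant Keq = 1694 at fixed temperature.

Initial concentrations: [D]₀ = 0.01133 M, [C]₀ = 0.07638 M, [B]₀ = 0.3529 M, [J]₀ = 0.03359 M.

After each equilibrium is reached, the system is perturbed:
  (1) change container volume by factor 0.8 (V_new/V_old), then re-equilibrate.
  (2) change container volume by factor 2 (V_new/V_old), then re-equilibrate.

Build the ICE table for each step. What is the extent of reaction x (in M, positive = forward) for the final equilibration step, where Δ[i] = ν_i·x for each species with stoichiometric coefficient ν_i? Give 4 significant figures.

x = -0.001828 M

Q₀ = 1.6571e+05 vs Keq = 1694 ⇒ Q>K, reverse
Step 1:
                  D         C         B         J
  Initial   0.01133   0.07638    0.3529   0.03359
  Change    0.01411   0.01411  0.004704  -0.01411
  Equil     0.02544   0.09049    0.3576   0.01948
  solve Keq expr → x = -0.004704; check Q = 1694
Then change container volume by factor 0.8 (V_new/V_old).
Step 2:
                  D         C         B         J
  Initial    0.0318    0.1131     0.447   0.02435
  Change  -0.003678 -0.003678 -0.001226  0.003678
  Equil     0.02812    0.1094    0.4458   0.02803
  solve Keq expr → x = 0.001226; check Q = 1694
Then change container volume by factor 2 (V_new/V_old).
Step 3:
                  D         C         B         J
  Initial   0.01406   0.05472    0.2229   0.01401
  Change   0.005485  0.005485  0.001828 -0.005485
  Equil     0.01955    0.0602    0.2247  0.008528
  solve Keq expr → x = -0.001828; check Q = 1694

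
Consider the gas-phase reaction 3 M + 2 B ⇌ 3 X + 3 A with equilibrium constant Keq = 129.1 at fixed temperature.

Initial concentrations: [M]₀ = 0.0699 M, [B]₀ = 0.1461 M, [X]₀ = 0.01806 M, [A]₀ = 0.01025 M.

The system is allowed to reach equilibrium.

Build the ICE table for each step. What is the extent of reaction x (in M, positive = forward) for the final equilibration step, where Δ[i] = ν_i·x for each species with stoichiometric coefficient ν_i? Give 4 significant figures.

x = 0.02146 M

Q₀ = 8.7015e-07 vs Keq = 129.1 ⇒ Q<K, forward
Step 1:
                  M         B         X         A
  I          0.0699    0.1461   0.01806   0.01025
  C        -0.06437  -0.04291   0.06437   0.06437
  E        0.005532    0.1032   0.08243   0.07462
  solve Keq expr → x = 0.02146; check Q = 129.1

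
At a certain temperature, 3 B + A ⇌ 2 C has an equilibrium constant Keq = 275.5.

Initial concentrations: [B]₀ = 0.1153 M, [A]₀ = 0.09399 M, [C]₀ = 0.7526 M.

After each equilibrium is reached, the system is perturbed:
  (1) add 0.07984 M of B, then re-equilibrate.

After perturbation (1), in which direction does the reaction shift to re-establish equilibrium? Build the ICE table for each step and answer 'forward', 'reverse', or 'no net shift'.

Direction: forward

Q₀ = 3932 vs Keq = 275.5 ⇒ Q>K, reverse
Step 1:
                  B         A         C
  I          0.1153   0.09399    0.7526
  C          0.1165   0.03882  -0.07765
  E          0.2318    0.1328     0.675
  solve Keq expr → x = -0.03882; check Q = 275.5
Then add 0.07984 M of B.
Step 2:
                  B         A         C
  I          0.3116    0.1328     0.675
  C        -0.05809  -0.01936   0.03872
  E          0.2535    0.1135    0.7137
  solve Keq expr → x = 0.01936; check Q = 275.5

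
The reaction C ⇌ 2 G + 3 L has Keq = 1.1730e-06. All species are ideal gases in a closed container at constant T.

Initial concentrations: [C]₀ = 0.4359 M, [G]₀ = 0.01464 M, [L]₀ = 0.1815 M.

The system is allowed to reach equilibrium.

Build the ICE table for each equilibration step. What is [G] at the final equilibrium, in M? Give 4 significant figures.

[G]_eq = 0.009852 M

Q₀ = 2.9399e-06 vs Keq = 1.1730e-06 ⇒ Q>K, reverse
Step 1:
                   C          G          L
  init        0.4359    0.01464     0.1815
  Δ         0.002394  -0.004788  -0.007182
  eq          0.4383   0.009852     0.1743
  solve Keq expr → x = -0.002394; check Q = 1.1730e-06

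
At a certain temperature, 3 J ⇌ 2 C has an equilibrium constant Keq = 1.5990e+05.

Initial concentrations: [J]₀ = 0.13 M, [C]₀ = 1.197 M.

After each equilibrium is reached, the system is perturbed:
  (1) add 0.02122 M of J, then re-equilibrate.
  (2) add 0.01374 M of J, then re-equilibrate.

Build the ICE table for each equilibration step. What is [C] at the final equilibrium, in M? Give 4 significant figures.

Q₀ = 652.2 vs Keq = 1.5990e+05 ⇒ Q<K, forward
Step 1:
                  J         C
  I            0.13     1.197
  C         -0.1084   0.07227
  E          0.0216     1.269
  solve Keq expr → x = 0.03613; check Q = 1.5990e+05
Then add 0.02122 M of J.
Step 2:
                  J         C
  I         0.04282     1.269
  C        -0.02106   0.01404
  E         0.02176     1.283
  solve Keq expr → x = 0.00702; check Q = 1.5990e+05
Then add 0.01374 M of J.
Step 3:
                  J         C
  I          0.0355     1.283
  C        -0.01364  0.009092
  E         0.02186     1.292
  solve Keq expr → x = 0.004546; check Q = 1.5990e+05

[C]_eq = 1.292 M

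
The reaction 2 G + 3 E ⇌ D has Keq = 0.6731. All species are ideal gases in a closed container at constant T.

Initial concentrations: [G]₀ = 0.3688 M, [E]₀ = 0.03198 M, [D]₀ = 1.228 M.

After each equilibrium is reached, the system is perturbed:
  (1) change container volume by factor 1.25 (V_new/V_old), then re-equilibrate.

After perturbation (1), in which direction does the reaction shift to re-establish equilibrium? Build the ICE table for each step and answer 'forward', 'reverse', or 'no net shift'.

Direction: reverse

Q₀ = 2.7605e+05 vs Keq = 0.6731 ⇒ Q>K, reverse
Step 1:
                    G           E           D
  Initial      0.3688     0.03198       1.228
  Change       0.6844       1.027     -0.3422
  Equil         1.053       1.059      0.8858
  solve Keq expr → x = -0.3422; check Q = 0.6731
Then change container volume by factor 1.25 (V_new/V_old).
Step 2:
                    G           E           D
  Initial      0.8426      0.8469      0.7086
  Change       0.1144      0.1717    -0.05722
  Equil         0.957       1.019      0.6514
  solve Keq expr → x = -0.05722; check Q = 0.6731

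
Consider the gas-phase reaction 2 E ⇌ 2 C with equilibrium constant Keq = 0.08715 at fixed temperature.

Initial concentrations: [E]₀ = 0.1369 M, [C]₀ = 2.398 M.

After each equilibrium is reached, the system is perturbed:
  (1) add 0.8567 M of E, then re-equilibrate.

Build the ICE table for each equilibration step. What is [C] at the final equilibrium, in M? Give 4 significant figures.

Q₀ = 306.8 vs Keq = 0.08715 ⇒ Q>K, reverse
Step 1:
                   E          C
  I           0.1369      2.398
  C             1.82      -1.82
  E            1.957     0.5778
  solve Keq expr → x = -0.9101; check Q = 0.08715
Then add 0.8567 M of E.
Step 2:
                   E          C
  I            2.814     0.5778
  C          -0.1953     0.1953
  E            2.619      0.773
  solve Keq expr → x = 0.09763; check Q = 0.08715

[C]_eq = 0.773 M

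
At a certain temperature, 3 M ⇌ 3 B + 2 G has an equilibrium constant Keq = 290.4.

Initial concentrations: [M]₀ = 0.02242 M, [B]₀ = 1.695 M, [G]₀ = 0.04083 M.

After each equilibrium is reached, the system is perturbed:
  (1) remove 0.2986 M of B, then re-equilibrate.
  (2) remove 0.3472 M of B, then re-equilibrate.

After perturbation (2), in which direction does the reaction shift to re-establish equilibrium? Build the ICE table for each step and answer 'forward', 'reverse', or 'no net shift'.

Direction: forward

Q₀ = 720.4 vs Keq = 290.4 ⇒ Q>K, reverse
Step 1:
                   M          B          G
  init       0.02242      1.695    0.04083
  Δ         0.005863  -0.005863  -0.003908
  eq         0.02828      1.689    0.03692
  solve Keq expr → x = -0.001954; check Q = 290.4
Then remove 0.2986 M of B.
Step 2:
                   M          B          G
  init       0.02828      1.391    0.03692
  Δ        -0.003862   0.003862   0.002575
  eq         0.02442      1.394     0.0395
  solve Keq expr → x = 0.001287; check Q = 290.4
Then remove 0.3472 M of B.
Step 3:
                   M          B          G
  init       0.02442      1.047     0.0395
  Δ        -0.004976   0.004976   0.003317
  eq         0.01945      1.052    0.04281
  solve Keq expr → x = 0.001659; check Q = 290.4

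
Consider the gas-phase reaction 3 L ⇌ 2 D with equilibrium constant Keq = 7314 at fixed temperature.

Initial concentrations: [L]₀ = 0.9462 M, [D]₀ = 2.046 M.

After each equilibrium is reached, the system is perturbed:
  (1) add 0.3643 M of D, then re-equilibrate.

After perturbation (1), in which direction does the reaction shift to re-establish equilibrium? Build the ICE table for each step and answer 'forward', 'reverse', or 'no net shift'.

Direction: reverse

Q₀ = 4.942 vs Keq = 7314 ⇒ Q<K, forward
Step 1:
                  L         D
  Initial    0.9462     2.046
  Change    -0.8485    0.5657
  Equil      0.0977     2.612
  solve Keq expr → x = 0.2828; check Q = 7314
Then add 0.3643 M of D.
Step 2:
                  L         D
  Initial    0.0977     2.976
  Change   0.008747 -0.005831
  Equil      0.1064      2.97
  solve Keq expr → x = -0.002916; check Q = 7314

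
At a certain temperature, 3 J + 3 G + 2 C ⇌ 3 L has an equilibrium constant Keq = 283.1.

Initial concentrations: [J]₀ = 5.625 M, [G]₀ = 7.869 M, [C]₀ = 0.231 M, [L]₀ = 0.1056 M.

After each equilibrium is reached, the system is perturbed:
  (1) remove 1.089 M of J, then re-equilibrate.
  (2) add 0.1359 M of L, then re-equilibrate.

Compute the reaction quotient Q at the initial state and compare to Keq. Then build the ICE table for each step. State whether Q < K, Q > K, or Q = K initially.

Q₀ = 2.5447e-07 vs Keq = 283.1 ⇒ Q<K, forward
Step 1:
                  J         G         C         L
  I           5.625     7.869     0.231    0.1056
  C         -0.3464   -0.3464   -0.2309    0.3464
  E           5.279     7.523 7.2176e-05     0.452
  solve Keq expr → x = 0.1155; check Q = 283.1
Then remove 1.089 M of J.
Step 2:
                  J         G         C         L
  I            4.19     7.523 7.2176e-05     0.452
  C       4.4819e-05 4.4819e-05 2.9880e-05 -4.4819e-05
  E            4.19     7.523 1.0206e-04    0.4519
  solve Keq expr → x = -1.4940e-05; check Q = 283.1
Then add 0.1359 M of L.
Step 3:
                  J         G         C         L
  I            4.19     7.523 1.0206e-04    0.5878
  C       7.3952e-05 7.3952e-05 4.9301e-05 -7.3952e-05
  E            4.19     7.523 1.5136e-04    0.5878
  solve Keq expr → x = -2.4651e-05; check Q = 283.1

Q₀ = 2.5447e-07; Q < K (proceeds forward)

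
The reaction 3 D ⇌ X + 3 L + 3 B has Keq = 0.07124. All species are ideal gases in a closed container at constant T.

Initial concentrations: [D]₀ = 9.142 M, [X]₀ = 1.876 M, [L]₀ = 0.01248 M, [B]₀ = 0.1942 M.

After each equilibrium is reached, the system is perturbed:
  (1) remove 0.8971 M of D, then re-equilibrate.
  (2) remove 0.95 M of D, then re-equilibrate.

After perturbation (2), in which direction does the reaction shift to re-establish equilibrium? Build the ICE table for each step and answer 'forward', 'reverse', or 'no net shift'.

Direction: reverse

Q₀ = 3.4954e-11 vs Keq = 0.07124 ⇒ Q<K, forward
Step 1:
                  D         X         L         B
  I           9.142     1.876   0.01248    0.1942
  C          -1.447    0.4824     1.447     1.447
  E           7.695     2.358      1.46     1.642
  solve Keq expr → x = 0.4824; check Q = 0.07124
Then remove 0.8971 M of D.
Step 2:
                  D         X         L         B
  I           6.798     2.358      1.46     1.642
  C         0.08138  -0.02713  -0.08138  -0.08138
  E           6.879     2.331     1.378      1.56
  solve Keq expr → x = -0.02713; check Q = 0.07124
Then remove 0.95 M of D.
Step 3:
                  D         X         L         B
  I           5.929     2.331     1.378      1.56
  C         0.09138  -0.03046  -0.09138  -0.09138
  E            6.02     2.301     1.287     1.469
  solve Keq expr → x = -0.03046; check Q = 0.07124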